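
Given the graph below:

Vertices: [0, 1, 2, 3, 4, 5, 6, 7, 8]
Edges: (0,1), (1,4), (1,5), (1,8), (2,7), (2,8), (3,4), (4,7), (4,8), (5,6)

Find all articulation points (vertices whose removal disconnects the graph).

An articulation point is a vertex whose removal disconnects the graph.
Articulation points: [1, 4, 5]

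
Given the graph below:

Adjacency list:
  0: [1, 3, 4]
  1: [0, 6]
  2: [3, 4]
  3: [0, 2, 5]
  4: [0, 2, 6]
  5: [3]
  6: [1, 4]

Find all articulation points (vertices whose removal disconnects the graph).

An articulation point is a vertex whose removal disconnects the graph.
Articulation points: [3]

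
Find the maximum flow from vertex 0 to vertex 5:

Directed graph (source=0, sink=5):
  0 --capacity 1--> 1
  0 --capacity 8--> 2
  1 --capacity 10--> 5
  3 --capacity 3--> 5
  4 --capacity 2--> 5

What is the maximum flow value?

Computing max flow:
  Flow on (0->1): 1/1
  Flow on (1->5): 1/10
Maximum flow = 1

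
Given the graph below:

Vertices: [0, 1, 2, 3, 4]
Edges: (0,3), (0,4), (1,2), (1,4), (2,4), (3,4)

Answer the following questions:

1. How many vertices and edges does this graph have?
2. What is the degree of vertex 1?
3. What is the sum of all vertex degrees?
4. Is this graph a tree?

Count: 5 vertices, 6 edges.
Vertex 1 has neighbors [2, 4], degree = 2.
Handshaking lemma: 2 * 6 = 12.
A tree on 5 vertices has 4 edges. This graph has 6 edges (2 extra). Not a tree.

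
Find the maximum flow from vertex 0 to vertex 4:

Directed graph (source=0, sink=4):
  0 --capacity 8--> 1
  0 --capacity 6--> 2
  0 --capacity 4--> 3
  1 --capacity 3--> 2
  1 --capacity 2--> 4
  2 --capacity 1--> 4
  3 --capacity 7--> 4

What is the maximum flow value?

Computing max flow:
  Flow on (0->1): 3/8
  Flow on (0->3): 4/4
  Flow on (1->2): 1/3
  Flow on (1->4): 2/2
  Flow on (2->4): 1/1
  Flow on (3->4): 4/7
Maximum flow = 7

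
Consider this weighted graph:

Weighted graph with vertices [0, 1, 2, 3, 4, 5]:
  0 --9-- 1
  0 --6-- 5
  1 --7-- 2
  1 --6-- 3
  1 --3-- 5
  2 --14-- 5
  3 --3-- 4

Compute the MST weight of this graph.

Applying Kruskal's algorithm (sort edges by weight, add if no cycle):
  Add (1,5) w=3
  Add (3,4) w=3
  Add (0,5) w=6
  Add (1,3) w=6
  Add (1,2) w=7
  Skip (0,1) w=9 (creates cycle)
  Skip (2,5) w=14 (creates cycle)
MST weight = 25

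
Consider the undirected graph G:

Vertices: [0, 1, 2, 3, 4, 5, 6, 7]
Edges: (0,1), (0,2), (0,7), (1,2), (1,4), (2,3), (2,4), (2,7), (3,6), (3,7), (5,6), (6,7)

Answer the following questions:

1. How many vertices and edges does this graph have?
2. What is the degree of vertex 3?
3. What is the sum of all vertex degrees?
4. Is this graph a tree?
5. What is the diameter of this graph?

Count: 8 vertices, 12 edges.
Vertex 3 has neighbors [2, 6, 7], degree = 3.
Handshaking lemma: 2 * 12 = 24.
A tree on 8 vertices has 7 edges. This graph has 12 edges (5 extra). Not a tree.
Diameter (longest shortest path) = 4.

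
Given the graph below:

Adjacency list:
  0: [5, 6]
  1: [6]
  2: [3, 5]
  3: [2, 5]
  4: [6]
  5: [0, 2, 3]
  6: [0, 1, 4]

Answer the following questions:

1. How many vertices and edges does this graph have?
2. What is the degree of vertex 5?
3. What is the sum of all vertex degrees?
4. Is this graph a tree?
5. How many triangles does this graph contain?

Count: 7 vertices, 7 edges.
Vertex 5 has neighbors [0, 2, 3], degree = 3.
Handshaking lemma: 2 * 7 = 14.
A tree on 7 vertices has 6 edges. This graph has 7 edges (1 extra). Not a tree.
Number of triangles = 1.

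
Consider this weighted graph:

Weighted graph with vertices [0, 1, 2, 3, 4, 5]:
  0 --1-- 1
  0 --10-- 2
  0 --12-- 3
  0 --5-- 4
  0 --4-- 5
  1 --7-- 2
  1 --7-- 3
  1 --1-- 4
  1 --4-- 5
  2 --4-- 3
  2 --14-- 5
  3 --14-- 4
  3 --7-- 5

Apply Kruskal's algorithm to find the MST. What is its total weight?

Applying Kruskal's algorithm (sort edges by weight, add if no cycle):
  Add (0,1) w=1
  Add (1,4) w=1
  Add (0,5) w=4
  Skip (1,5) w=4 (creates cycle)
  Add (2,3) w=4
  Skip (0,4) w=5 (creates cycle)
  Add (1,3) w=7
  Skip (1,2) w=7 (creates cycle)
  Skip (3,5) w=7 (creates cycle)
  Skip (0,2) w=10 (creates cycle)
  Skip (0,3) w=12 (creates cycle)
  Skip (2,5) w=14 (creates cycle)
  Skip (3,4) w=14 (creates cycle)
MST weight = 17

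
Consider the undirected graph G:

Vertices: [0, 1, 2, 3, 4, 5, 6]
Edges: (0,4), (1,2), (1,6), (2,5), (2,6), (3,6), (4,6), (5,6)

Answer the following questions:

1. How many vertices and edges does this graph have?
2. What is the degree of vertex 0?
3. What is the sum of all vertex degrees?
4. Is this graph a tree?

Count: 7 vertices, 8 edges.
Vertex 0 has neighbors [4], degree = 1.
Handshaking lemma: 2 * 8 = 16.
A tree on 7 vertices has 6 edges. This graph has 8 edges (2 extra). Not a tree.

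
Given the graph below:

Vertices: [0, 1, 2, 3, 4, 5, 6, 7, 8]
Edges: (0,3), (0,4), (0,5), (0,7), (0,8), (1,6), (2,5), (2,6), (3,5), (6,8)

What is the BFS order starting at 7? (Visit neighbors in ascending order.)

BFS from vertex 7 (neighbors processed in ascending order):
Visit order: 7, 0, 3, 4, 5, 8, 2, 6, 1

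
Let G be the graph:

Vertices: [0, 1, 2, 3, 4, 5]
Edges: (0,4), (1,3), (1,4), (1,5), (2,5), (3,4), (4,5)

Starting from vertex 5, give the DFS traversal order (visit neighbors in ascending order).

DFS from vertex 5 (neighbors processed in ascending order):
Visit order: 5, 1, 3, 4, 0, 2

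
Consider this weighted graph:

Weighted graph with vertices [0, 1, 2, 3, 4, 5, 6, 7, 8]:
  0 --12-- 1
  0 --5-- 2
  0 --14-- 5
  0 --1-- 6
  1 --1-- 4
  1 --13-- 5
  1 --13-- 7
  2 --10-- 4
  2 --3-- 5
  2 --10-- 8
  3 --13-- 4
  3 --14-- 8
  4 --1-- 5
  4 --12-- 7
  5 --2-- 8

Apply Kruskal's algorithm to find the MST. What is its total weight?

Applying Kruskal's algorithm (sort edges by weight, add if no cycle):
  Add (0,6) w=1
  Add (1,4) w=1
  Add (4,5) w=1
  Add (5,8) w=2
  Add (2,5) w=3
  Add (0,2) w=5
  Skip (2,8) w=10 (creates cycle)
  Skip (2,4) w=10 (creates cycle)
  Skip (0,1) w=12 (creates cycle)
  Add (4,7) w=12
  Skip (1,5) w=13 (creates cycle)
  Skip (1,7) w=13 (creates cycle)
  Add (3,4) w=13
  Skip (0,5) w=14 (creates cycle)
  Skip (3,8) w=14 (creates cycle)
MST weight = 38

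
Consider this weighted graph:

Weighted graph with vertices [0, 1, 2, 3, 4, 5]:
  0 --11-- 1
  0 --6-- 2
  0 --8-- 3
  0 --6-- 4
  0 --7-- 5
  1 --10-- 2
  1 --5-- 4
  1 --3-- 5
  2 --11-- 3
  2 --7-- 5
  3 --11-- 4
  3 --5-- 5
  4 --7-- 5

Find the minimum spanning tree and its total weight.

Applying Kruskal's algorithm (sort edges by weight, add if no cycle):
  Add (1,5) w=3
  Add (1,4) w=5
  Add (3,5) w=5
  Add (0,4) w=6
  Add (0,2) w=6
  Skip (0,5) w=7 (creates cycle)
  Skip (2,5) w=7 (creates cycle)
  Skip (4,5) w=7 (creates cycle)
  Skip (0,3) w=8 (creates cycle)
  Skip (1,2) w=10 (creates cycle)
  Skip (0,1) w=11 (creates cycle)
  Skip (2,3) w=11 (creates cycle)
  Skip (3,4) w=11 (creates cycle)
MST weight = 25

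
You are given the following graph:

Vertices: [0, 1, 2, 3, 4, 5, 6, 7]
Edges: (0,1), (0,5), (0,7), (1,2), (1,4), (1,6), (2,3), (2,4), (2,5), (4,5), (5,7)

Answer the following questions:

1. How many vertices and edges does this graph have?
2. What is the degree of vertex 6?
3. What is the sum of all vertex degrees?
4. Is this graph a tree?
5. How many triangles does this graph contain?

Count: 8 vertices, 11 edges.
Vertex 6 has neighbors [1], degree = 1.
Handshaking lemma: 2 * 11 = 22.
A tree on 8 vertices has 7 edges. This graph has 11 edges (4 extra). Not a tree.
Number of triangles = 3.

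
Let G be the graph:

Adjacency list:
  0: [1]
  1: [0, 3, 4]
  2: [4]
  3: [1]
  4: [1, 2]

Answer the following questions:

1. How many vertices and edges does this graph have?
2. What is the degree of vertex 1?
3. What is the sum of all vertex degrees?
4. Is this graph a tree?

Count: 5 vertices, 4 edges.
Vertex 1 has neighbors [0, 3, 4], degree = 3.
Handshaking lemma: 2 * 4 = 8.
A graph is a tree iff it is connected and has exactly n-1 edges. This graph is connected (all 5 vertices in one component) and has 5-1 = 4 edges. It is a tree.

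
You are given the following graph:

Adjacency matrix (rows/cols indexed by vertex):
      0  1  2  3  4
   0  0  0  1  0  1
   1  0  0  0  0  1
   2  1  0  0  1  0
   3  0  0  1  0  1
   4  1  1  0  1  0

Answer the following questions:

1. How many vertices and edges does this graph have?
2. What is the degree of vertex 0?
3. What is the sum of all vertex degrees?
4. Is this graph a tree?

Count: 5 vertices, 5 edges.
Vertex 0 has neighbors [2, 4], degree = 2.
Handshaking lemma: 2 * 5 = 10.
A tree on 5 vertices has 4 edges. This graph has 5 edges (1 extra). Not a tree.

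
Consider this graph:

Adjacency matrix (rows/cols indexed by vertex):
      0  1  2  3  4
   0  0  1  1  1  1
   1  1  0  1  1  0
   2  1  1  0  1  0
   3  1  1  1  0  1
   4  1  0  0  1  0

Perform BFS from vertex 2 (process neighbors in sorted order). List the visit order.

BFS from vertex 2 (neighbors processed in ascending order):
Visit order: 2, 0, 1, 3, 4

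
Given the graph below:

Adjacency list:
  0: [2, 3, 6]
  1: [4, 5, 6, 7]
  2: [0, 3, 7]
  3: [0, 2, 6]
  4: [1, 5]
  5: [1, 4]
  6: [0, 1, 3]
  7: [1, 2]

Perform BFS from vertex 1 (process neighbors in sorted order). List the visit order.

BFS from vertex 1 (neighbors processed in ascending order):
Visit order: 1, 4, 5, 6, 7, 0, 3, 2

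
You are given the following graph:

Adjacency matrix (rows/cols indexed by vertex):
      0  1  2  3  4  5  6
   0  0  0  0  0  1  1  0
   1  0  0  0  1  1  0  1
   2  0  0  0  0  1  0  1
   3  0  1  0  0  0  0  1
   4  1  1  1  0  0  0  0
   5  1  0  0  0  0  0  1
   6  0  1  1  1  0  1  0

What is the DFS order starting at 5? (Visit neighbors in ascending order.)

DFS from vertex 5 (neighbors processed in ascending order):
Visit order: 5, 0, 4, 1, 3, 6, 2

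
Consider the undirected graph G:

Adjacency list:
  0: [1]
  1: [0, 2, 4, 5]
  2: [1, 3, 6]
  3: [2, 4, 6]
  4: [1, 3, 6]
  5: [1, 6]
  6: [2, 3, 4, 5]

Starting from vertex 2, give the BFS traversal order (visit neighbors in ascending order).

BFS from vertex 2 (neighbors processed in ascending order):
Visit order: 2, 1, 3, 6, 0, 4, 5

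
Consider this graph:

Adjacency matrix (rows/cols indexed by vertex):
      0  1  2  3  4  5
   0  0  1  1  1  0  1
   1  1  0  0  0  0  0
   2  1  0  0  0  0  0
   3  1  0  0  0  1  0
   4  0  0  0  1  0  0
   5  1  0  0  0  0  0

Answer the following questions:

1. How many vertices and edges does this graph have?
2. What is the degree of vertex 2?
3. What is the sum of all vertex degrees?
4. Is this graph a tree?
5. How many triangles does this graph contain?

Count: 6 vertices, 5 edges.
Vertex 2 has neighbors [0], degree = 1.
Handshaking lemma: 2 * 5 = 10.
A graph is a tree iff it is connected and has exactly n-1 edges. This graph is connected (all 6 vertices in one component) and has 6-1 = 5 edges. It is a tree.
Number of triangles = 0.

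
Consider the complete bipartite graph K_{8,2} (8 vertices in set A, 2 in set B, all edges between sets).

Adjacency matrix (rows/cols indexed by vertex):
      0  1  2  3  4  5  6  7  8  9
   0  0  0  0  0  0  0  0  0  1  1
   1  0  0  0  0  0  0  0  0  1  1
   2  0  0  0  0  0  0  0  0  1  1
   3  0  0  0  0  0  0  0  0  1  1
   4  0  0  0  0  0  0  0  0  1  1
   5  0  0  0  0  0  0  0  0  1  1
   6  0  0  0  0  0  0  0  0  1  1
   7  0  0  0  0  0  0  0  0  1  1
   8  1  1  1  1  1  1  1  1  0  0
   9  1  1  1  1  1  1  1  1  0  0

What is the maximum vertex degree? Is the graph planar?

Set-A vertices have degree 2; set-B vertices have degree 8. Maximum degree = max(8,2) = 8.
min(8,2) <= 2, so K_{8,2} avoids a K_{3,3} subdivision and is planar.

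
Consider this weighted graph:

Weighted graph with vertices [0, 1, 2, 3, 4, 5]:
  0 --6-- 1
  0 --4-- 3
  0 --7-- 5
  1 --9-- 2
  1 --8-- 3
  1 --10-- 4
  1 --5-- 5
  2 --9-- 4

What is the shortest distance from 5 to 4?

Using Dijkstra's algorithm from vertex 5:
Shortest path: 5 -> 1 -> 4
Total weight: 5 + 10 = 15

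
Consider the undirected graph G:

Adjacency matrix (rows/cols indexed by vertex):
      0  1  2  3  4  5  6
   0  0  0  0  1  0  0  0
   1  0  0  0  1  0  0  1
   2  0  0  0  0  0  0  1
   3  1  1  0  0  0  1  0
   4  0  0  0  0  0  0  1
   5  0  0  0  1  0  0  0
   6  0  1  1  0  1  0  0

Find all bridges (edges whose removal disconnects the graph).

A bridge is an edge whose removal increases the number of connected components.
Bridges found: (0,3), (1,3), (1,6), (2,6), (3,5), (4,6)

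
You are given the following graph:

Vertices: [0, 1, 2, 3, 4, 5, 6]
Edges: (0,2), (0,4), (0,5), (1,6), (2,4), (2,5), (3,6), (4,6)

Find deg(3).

Vertex 3 has neighbors [6], so deg(3) = 1.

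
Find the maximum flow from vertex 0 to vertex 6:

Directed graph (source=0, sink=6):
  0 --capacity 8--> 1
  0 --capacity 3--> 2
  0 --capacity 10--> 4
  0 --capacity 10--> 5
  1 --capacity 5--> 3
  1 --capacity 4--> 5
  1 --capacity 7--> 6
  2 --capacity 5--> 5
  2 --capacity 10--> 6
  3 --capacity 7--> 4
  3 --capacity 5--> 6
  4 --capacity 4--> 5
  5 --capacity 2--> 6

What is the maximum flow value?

Computing max flow:
  Flow on (0->1): 8/8
  Flow on (0->2): 3/3
  Flow on (0->4): 2/10
  Flow on (1->3): 1/5
  Flow on (1->6): 7/7
  Flow on (2->6): 3/10
  Flow on (3->6): 1/5
  Flow on (4->5): 2/4
  Flow on (5->6): 2/2
Maximum flow = 13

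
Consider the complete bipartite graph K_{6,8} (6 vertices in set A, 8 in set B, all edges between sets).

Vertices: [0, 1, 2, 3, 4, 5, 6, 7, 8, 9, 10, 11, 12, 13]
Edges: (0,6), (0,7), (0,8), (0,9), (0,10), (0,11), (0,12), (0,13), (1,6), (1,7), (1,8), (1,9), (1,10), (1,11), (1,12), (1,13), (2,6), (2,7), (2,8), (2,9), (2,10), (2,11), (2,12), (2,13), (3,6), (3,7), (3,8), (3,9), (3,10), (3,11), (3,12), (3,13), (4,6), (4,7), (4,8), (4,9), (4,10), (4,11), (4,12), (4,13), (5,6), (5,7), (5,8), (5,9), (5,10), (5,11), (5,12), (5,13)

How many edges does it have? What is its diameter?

K_{6,8} has 6 * 8 = 48 edges.
Any vertex reaches any opposite-side vertex in 1 step; same-side vertices reach in 2 steps via any opposite-side vertex.
Diameter = 2.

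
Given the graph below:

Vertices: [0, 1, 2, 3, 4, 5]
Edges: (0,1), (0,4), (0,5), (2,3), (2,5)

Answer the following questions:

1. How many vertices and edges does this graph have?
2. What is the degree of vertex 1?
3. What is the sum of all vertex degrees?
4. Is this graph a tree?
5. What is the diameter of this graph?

Count: 6 vertices, 5 edges.
Vertex 1 has neighbors [0], degree = 1.
Handshaking lemma: 2 * 5 = 10.
A graph is a tree iff it is connected and has exactly n-1 edges. This graph is connected (all 6 vertices in one component) and has 6-1 = 5 edges. It is a tree.
Diameter (longest shortest path) = 4.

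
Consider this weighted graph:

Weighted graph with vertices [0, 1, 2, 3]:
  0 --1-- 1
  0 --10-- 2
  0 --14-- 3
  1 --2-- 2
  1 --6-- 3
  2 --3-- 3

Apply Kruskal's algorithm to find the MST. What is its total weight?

Applying Kruskal's algorithm (sort edges by weight, add if no cycle):
  Add (0,1) w=1
  Add (1,2) w=2
  Add (2,3) w=3
  Skip (1,3) w=6 (creates cycle)
  Skip (0,2) w=10 (creates cycle)
  Skip (0,3) w=14 (creates cycle)
MST weight = 6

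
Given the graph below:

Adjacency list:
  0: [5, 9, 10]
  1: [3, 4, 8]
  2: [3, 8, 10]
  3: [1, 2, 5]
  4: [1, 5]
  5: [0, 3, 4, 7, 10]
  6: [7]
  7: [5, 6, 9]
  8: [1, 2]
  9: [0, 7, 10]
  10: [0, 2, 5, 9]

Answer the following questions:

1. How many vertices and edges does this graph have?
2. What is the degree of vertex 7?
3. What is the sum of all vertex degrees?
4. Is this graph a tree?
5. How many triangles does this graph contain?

Count: 11 vertices, 16 edges.
Vertex 7 has neighbors [5, 6, 9], degree = 3.
Handshaking lemma: 2 * 16 = 32.
A tree on 11 vertices has 10 edges. This graph has 16 edges (6 extra). Not a tree.
Number of triangles = 2.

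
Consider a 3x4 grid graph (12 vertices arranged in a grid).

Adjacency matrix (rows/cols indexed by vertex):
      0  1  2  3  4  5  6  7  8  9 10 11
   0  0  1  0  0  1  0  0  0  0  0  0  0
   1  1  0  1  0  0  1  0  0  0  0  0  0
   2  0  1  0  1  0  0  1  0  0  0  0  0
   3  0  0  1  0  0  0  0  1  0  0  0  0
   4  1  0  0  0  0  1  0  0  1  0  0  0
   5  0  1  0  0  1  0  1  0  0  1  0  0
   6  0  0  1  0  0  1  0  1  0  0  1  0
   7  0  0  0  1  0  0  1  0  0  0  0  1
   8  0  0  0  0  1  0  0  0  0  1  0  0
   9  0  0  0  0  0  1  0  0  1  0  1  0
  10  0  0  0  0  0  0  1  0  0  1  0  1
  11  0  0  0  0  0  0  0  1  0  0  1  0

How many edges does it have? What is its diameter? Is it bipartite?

A 3x4 grid has 8 vertical edges and 9 horizontal edges.
Total edges = 8 + 9 = 17.
Diameter = (3-1) + (4-1) = 5 (corner to opposite corner).
Grid graphs are bipartite (checkerboard coloring).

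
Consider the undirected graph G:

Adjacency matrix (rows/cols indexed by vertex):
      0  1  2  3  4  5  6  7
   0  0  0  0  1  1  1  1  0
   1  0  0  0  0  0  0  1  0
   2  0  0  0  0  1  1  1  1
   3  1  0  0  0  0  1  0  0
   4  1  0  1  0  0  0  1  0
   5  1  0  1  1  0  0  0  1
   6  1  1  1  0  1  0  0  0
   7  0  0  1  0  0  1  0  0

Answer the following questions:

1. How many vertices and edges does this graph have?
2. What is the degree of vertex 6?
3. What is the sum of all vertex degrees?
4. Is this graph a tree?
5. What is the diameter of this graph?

Count: 8 vertices, 12 edges.
Vertex 6 has neighbors [0, 1, 2, 4], degree = 4.
Handshaking lemma: 2 * 12 = 24.
A tree on 8 vertices has 7 edges. This graph has 12 edges (5 extra). Not a tree.
Diameter (longest shortest path) = 3.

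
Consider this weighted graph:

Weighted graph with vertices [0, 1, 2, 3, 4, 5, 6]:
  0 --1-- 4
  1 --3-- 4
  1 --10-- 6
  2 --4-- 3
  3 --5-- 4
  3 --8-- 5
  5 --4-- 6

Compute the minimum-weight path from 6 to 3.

Using Dijkstra's algorithm from vertex 6:
Shortest path: 6 -> 5 -> 3
Total weight: 4 + 8 = 12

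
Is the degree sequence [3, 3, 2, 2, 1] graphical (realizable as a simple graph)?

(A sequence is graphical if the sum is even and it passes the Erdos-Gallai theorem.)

Sum of degrees = 11. Sum is odd, so the sequence is NOT graphical.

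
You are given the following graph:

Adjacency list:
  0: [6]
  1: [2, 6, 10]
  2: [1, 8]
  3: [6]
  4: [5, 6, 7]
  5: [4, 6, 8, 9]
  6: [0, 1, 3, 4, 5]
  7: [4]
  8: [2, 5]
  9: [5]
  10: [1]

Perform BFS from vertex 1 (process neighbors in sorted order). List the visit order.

BFS from vertex 1 (neighbors processed in ascending order):
Visit order: 1, 2, 6, 10, 8, 0, 3, 4, 5, 7, 9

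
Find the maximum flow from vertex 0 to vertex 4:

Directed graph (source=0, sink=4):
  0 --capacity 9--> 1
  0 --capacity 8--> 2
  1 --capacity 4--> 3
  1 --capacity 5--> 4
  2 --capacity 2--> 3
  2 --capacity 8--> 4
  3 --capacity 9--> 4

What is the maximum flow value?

Computing max flow:
  Flow on (0->1): 9/9
  Flow on (0->2): 8/8
  Flow on (1->3): 4/4
  Flow on (1->4): 5/5
  Flow on (2->4): 8/8
  Flow on (3->4): 4/9
Maximum flow = 17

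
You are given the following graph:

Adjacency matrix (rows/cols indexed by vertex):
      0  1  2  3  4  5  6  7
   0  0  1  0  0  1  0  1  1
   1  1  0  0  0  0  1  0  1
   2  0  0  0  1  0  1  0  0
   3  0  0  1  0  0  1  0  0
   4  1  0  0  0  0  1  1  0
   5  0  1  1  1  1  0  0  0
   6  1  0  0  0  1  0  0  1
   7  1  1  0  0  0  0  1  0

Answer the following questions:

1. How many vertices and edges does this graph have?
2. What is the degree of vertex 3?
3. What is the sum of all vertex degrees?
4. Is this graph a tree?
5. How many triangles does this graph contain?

Count: 8 vertices, 12 edges.
Vertex 3 has neighbors [2, 5], degree = 2.
Handshaking lemma: 2 * 12 = 24.
A tree on 8 vertices has 7 edges. This graph has 12 edges (5 extra). Not a tree.
Number of triangles = 4.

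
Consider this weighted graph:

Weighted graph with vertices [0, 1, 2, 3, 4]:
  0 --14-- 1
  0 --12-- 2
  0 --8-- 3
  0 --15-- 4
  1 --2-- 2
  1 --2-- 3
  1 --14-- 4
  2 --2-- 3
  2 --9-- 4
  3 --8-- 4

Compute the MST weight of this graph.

Applying Kruskal's algorithm (sort edges by weight, add if no cycle):
  Add (1,3) w=2
  Add (1,2) w=2
  Skip (2,3) w=2 (creates cycle)
  Add (0,3) w=8
  Add (3,4) w=8
  Skip (2,4) w=9 (creates cycle)
  Skip (0,2) w=12 (creates cycle)
  Skip (0,1) w=14 (creates cycle)
  Skip (1,4) w=14 (creates cycle)
  Skip (0,4) w=15 (creates cycle)
MST weight = 20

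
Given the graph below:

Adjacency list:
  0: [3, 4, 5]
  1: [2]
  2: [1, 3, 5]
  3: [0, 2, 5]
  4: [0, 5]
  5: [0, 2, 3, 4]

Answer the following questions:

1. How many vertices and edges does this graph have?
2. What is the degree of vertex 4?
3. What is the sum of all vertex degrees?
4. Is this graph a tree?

Count: 6 vertices, 8 edges.
Vertex 4 has neighbors [0, 5], degree = 2.
Handshaking lemma: 2 * 8 = 16.
A tree on 6 vertices has 5 edges. This graph has 8 edges (3 extra). Not a tree.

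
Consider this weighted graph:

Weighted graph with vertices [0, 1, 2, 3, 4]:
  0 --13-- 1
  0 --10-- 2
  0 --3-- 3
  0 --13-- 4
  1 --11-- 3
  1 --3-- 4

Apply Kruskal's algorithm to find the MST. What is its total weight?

Applying Kruskal's algorithm (sort edges by weight, add if no cycle):
  Add (0,3) w=3
  Add (1,4) w=3
  Add (0,2) w=10
  Add (1,3) w=11
  Skip (0,1) w=13 (creates cycle)
  Skip (0,4) w=13 (creates cycle)
MST weight = 27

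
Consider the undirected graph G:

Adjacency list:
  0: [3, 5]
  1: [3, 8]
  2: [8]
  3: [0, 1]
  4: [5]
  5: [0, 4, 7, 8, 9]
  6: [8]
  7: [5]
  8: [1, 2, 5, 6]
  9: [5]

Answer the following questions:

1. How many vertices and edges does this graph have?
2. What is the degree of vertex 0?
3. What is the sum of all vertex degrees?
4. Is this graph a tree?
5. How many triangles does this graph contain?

Count: 10 vertices, 10 edges.
Vertex 0 has neighbors [3, 5], degree = 2.
Handshaking lemma: 2 * 10 = 20.
A tree on 10 vertices has 9 edges. This graph has 10 edges (1 extra). Not a tree.
Number of triangles = 0.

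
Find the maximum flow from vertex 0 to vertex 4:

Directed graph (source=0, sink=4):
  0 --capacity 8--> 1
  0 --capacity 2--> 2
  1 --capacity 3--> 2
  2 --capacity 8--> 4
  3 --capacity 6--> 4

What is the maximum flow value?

Computing max flow:
  Flow on (0->1): 3/8
  Flow on (0->2): 2/2
  Flow on (1->2): 3/3
  Flow on (2->4): 5/8
Maximum flow = 5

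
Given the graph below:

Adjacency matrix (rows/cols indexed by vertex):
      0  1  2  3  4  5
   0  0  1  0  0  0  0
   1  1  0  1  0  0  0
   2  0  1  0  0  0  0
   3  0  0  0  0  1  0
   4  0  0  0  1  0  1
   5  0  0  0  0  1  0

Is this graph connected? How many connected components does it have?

Checking connectivity: the graph has 2 connected component(s).
Components: [[0, 1, 2], [3, 4, 5]]. The graph is NOT connected.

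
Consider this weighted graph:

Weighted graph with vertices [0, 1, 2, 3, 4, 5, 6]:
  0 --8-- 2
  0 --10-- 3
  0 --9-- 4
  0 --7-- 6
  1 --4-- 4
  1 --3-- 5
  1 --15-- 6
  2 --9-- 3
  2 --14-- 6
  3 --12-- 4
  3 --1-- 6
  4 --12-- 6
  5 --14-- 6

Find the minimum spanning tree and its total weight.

Applying Kruskal's algorithm (sort edges by weight, add if no cycle):
  Add (3,6) w=1
  Add (1,5) w=3
  Add (1,4) w=4
  Add (0,6) w=7
  Add (0,2) w=8
  Add (0,4) w=9
  Skip (2,3) w=9 (creates cycle)
  Skip (0,3) w=10 (creates cycle)
  Skip (3,4) w=12 (creates cycle)
  Skip (4,6) w=12 (creates cycle)
  Skip (2,6) w=14 (creates cycle)
  Skip (5,6) w=14 (creates cycle)
  Skip (1,6) w=15 (creates cycle)
MST weight = 32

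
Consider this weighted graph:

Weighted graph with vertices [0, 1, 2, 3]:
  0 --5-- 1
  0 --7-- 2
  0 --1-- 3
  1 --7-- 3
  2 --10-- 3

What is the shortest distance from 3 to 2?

Using Dijkstra's algorithm from vertex 3:
Shortest path: 3 -> 0 -> 2
Total weight: 1 + 7 = 8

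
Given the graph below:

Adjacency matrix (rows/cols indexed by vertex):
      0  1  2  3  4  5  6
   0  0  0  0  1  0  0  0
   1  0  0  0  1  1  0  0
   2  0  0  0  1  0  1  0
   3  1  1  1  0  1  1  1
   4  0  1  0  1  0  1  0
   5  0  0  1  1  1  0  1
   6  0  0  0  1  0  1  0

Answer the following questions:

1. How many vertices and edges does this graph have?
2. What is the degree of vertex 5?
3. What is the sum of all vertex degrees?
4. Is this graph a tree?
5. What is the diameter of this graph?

Count: 7 vertices, 10 edges.
Vertex 5 has neighbors [2, 3, 4, 6], degree = 4.
Handshaking lemma: 2 * 10 = 20.
A tree on 7 vertices has 6 edges. This graph has 10 edges (4 extra). Not a tree.
Diameter (longest shortest path) = 2.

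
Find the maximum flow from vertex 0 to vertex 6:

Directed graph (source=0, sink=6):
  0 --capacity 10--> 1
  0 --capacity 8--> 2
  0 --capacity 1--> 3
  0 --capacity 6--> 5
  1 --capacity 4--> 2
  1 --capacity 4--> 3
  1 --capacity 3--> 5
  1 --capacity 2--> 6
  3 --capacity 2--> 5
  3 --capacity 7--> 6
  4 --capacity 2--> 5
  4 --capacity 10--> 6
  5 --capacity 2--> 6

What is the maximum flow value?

Computing max flow:
  Flow on (0->1): 8/10
  Flow on (0->3): 1/1
  Flow on (1->3): 4/4
  Flow on (1->5): 2/3
  Flow on (1->6): 2/2
  Flow on (3->6): 5/7
  Flow on (5->6): 2/2
Maximum flow = 9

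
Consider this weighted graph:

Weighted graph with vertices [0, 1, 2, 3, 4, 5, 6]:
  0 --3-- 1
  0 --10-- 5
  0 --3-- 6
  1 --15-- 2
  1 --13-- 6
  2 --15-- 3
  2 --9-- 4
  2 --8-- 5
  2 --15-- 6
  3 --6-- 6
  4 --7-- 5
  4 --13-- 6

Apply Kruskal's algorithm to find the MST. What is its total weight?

Applying Kruskal's algorithm (sort edges by weight, add if no cycle):
  Add (0,6) w=3
  Add (0,1) w=3
  Add (3,6) w=6
  Add (4,5) w=7
  Add (2,5) w=8
  Skip (2,4) w=9 (creates cycle)
  Add (0,5) w=10
  Skip (1,6) w=13 (creates cycle)
  Skip (4,6) w=13 (creates cycle)
  Skip (1,2) w=15 (creates cycle)
  Skip (2,6) w=15 (creates cycle)
  Skip (2,3) w=15 (creates cycle)
MST weight = 37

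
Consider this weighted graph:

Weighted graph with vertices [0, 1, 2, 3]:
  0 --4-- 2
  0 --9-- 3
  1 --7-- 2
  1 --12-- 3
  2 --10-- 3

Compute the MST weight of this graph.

Applying Kruskal's algorithm (sort edges by weight, add if no cycle):
  Add (0,2) w=4
  Add (1,2) w=7
  Add (0,3) w=9
  Skip (2,3) w=10 (creates cycle)
  Skip (1,3) w=12 (creates cycle)
MST weight = 20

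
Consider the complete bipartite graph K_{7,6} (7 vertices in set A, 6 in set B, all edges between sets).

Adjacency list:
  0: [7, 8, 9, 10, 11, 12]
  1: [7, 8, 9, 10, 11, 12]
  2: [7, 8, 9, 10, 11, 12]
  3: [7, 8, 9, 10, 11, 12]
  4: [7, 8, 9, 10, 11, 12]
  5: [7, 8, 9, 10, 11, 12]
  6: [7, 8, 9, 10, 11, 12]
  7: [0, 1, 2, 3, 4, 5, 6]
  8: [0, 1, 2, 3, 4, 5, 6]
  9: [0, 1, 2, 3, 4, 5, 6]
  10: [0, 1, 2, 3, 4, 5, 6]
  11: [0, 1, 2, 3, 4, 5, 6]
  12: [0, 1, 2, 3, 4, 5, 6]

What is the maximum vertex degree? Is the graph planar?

Set-A vertices have degree 6; set-B vertices have degree 7. Maximum degree = max(7,6) = 7.
K_{7,6} contains K_{3,3} as a subgraph (since both sides have >= 3 vertices); by Kuratowski's theorem it is not planar.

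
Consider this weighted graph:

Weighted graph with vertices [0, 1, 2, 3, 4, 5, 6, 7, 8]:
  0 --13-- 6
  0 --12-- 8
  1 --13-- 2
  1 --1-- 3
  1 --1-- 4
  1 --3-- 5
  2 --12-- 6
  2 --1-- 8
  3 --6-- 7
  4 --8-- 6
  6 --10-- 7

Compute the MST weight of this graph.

Applying Kruskal's algorithm (sort edges by weight, add if no cycle):
  Add (1,3) w=1
  Add (1,4) w=1
  Add (2,8) w=1
  Add (1,5) w=3
  Add (3,7) w=6
  Add (4,6) w=8
  Skip (6,7) w=10 (creates cycle)
  Add (0,8) w=12
  Add (2,6) w=12
  Skip (0,6) w=13 (creates cycle)
  Skip (1,2) w=13 (creates cycle)
MST weight = 44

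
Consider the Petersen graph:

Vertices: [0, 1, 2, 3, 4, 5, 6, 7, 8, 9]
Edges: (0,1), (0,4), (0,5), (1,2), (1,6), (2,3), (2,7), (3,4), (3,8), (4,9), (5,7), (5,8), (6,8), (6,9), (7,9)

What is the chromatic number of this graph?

The Petersen graph contains odd cycles (e.g. the outer 5-cycle), so chi >= 3.
A proper 3-coloring exists (it is a well-known 3-chromatic graph).
Chromatic number = 3.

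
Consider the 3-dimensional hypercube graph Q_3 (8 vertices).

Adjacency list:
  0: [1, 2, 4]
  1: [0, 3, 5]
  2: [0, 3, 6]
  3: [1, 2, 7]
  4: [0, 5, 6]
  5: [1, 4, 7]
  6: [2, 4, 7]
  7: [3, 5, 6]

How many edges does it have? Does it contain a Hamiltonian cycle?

Q_3 has 8 * 3 / 2 = 12 edges.
Q_3 (d >= 2) always has a Hamiltonian cycle: a 3-bit cyclic Gray code visits every vertex exactly once and returns to the start.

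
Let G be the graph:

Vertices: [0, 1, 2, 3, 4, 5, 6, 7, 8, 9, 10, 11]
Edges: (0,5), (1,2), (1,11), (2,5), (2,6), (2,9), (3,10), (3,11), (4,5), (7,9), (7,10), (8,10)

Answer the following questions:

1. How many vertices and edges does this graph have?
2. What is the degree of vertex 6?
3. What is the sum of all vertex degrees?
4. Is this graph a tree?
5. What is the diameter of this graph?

Count: 12 vertices, 12 edges.
Vertex 6 has neighbors [2], degree = 1.
Handshaking lemma: 2 * 12 = 24.
A tree on 12 vertices has 11 edges. This graph has 12 edges (1 extra). Not a tree.
Diameter (longest shortest path) = 6.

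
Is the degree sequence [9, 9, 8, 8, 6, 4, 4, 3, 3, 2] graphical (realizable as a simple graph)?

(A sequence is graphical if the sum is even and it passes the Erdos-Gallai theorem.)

Sum of degrees = 56. Sum is even but fails Erdos-Gallai. The sequence is NOT graphical.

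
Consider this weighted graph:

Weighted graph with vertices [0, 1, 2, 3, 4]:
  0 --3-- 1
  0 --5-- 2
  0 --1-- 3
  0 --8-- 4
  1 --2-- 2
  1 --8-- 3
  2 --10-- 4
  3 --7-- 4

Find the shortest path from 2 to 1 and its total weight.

Using Dijkstra's algorithm from vertex 2:
Shortest path: 2 -> 1
Total weight: 2 = 2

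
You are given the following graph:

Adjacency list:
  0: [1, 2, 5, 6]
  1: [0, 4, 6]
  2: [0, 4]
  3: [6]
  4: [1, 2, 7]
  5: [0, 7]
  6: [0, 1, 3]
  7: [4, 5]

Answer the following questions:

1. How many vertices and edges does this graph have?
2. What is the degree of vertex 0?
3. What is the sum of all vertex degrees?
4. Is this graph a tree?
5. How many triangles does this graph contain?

Count: 8 vertices, 10 edges.
Vertex 0 has neighbors [1, 2, 5, 6], degree = 4.
Handshaking lemma: 2 * 10 = 20.
A tree on 8 vertices has 7 edges. This graph has 10 edges (3 extra). Not a tree.
Number of triangles = 1.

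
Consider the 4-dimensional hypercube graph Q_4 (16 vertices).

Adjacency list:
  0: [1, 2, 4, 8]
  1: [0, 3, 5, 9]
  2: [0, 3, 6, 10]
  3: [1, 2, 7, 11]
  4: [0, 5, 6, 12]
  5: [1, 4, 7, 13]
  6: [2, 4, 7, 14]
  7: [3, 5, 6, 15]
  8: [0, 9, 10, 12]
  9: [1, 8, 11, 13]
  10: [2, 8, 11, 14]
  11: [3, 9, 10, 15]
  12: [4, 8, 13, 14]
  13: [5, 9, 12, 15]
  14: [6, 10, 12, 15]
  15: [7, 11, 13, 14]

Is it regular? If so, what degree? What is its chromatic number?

In Q_4, every vertex has exactly 4 neighbors (flip one of 4 bits), so it is 4-regular.
Q_4 is bipartite (partition by bit-parity), so chromatic number = 2.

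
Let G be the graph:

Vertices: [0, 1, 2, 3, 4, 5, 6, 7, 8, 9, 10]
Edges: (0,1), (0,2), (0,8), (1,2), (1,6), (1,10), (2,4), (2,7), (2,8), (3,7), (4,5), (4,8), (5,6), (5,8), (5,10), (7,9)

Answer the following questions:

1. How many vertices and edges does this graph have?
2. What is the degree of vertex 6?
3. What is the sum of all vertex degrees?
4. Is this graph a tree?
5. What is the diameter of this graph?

Count: 11 vertices, 16 edges.
Vertex 6 has neighbors [1, 5], degree = 2.
Handshaking lemma: 2 * 16 = 32.
A tree on 11 vertices has 10 edges. This graph has 16 edges (6 extra). Not a tree.
Diameter (longest shortest path) = 4.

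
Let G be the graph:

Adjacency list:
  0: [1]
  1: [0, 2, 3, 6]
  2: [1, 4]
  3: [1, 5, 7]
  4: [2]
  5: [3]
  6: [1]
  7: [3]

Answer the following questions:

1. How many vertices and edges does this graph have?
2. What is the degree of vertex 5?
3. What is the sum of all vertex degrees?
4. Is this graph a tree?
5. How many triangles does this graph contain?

Count: 8 vertices, 7 edges.
Vertex 5 has neighbors [3], degree = 1.
Handshaking lemma: 2 * 7 = 14.
A graph is a tree iff it is connected and has exactly n-1 edges. This graph is connected (all 8 vertices in one component) and has 8-1 = 7 edges. It is a tree.
Number of triangles = 0.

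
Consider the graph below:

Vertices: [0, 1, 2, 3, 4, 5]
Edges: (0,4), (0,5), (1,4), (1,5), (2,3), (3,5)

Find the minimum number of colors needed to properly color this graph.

The graph has a maximum clique of size 2 (lower bound on chromatic number).
A valid 2-coloring: {0: 1, 1: 1, 2: 0, 3: 1, 4: 0, 5: 0}.
Chromatic number = 2.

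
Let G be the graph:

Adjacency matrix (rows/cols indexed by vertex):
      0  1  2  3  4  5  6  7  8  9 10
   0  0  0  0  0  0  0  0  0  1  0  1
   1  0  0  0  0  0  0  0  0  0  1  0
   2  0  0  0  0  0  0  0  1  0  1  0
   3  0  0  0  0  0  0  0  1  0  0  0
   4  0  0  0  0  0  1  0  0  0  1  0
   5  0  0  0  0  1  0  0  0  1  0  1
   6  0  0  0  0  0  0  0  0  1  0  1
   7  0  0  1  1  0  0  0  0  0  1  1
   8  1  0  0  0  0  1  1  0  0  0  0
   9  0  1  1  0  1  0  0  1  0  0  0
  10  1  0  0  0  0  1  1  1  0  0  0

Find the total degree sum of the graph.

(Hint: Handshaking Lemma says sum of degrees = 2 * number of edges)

Count edges: 14 edges.
By Handshaking Lemma: sum of degrees = 2 * 14 = 28.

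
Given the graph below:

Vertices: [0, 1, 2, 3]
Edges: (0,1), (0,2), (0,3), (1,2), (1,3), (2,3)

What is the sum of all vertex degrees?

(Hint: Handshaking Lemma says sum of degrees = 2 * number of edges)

Count edges: 6 edges.
By Handshaking Lemma: sum of degrees = 2 * 6 = 12.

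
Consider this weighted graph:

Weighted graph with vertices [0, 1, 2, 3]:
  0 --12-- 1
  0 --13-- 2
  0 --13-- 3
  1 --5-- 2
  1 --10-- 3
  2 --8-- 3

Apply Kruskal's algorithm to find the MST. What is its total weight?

Applying Kruskal's algorithm (sort edges by weight, add if no cycle):
  Add (1,2) w=5
  Add (2,3) w=8
  Skip (1,3) w=10 (creates cycle)
  Add (0,1) w=12
  Skip (0,3) w=13 (creates cycle)
  Skip (0,2) w=13 (creates cycle)
MST weight = 25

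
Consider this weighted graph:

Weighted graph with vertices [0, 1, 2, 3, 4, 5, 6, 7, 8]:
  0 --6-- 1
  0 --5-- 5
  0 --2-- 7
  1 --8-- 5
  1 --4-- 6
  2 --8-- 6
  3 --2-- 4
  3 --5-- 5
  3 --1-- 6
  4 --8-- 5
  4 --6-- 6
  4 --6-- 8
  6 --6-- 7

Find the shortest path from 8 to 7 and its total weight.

Using Dijkstra's algorithm from vertex 8:
Shortest path: 8 -> 4 -> 3 -> 6 -> 7
Total weight: 6 + 2 + 1 + 6 = 15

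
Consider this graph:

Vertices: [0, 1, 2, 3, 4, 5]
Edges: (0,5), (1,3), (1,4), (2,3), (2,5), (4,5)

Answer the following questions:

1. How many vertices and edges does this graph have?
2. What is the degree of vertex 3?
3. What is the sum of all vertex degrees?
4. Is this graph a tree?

Count: 6 vertices, 6 edges.
Vertex 3 has neighbors [1, 2], degree = 2.
Handshaking lemma: 2 * 6 = 12.
A tree on 6 vertices has 5 edges. This graph has 6 edges (1 extra). Not a tree.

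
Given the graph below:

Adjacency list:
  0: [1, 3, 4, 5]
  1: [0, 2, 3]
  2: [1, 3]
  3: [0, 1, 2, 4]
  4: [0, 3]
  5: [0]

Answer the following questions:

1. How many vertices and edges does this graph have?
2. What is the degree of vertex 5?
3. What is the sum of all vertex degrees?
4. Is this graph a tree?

Count: 6 vertices, 8 edges.
Vertex 5 has neighbors [0], degree = 1.
Handshaking lemma: 2 * 8 = 16.
A tree on 6 vertices has 5 edges. This graph has 8 edges (3 extra). Not a tree.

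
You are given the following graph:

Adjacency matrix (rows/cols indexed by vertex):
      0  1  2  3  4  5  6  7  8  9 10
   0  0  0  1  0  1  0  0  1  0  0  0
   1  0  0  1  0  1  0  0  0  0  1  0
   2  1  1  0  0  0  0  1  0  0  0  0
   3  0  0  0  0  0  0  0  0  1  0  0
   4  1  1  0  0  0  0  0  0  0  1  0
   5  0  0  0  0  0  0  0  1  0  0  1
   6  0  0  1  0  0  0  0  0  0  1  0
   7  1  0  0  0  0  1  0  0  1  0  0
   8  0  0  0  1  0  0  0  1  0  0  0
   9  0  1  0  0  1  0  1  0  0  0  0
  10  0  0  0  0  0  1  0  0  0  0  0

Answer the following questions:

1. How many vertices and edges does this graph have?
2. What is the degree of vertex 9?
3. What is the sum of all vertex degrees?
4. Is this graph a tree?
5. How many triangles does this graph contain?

Count: 11 vertices, 13 edges.
Vertex 9 has neighbors [1, 4, 6], degree = 3.
Handshaking lemma: 2 * 13 = 26.
A tree on 11 vertices has 10 edges. This graph has 13 edges (3 extra). Not a tree.
Number of triangles = 1.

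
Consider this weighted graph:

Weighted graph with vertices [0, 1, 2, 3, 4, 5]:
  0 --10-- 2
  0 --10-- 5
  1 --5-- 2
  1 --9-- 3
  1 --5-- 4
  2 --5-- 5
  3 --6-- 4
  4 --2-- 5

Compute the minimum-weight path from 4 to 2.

Using Dijkstra's algorithm from vertex 4:
Shortest path: 4 -> 5 -> 2
Total weight: 2 + 5 = 7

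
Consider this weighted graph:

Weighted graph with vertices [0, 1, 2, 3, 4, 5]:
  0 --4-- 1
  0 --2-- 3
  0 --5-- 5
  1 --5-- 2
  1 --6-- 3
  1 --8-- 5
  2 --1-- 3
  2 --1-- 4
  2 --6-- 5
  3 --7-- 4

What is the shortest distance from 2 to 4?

Using Dijkstra's algorithm from vertex 2:
Shortest path: 2 -> 4
Total weight: 1 = 1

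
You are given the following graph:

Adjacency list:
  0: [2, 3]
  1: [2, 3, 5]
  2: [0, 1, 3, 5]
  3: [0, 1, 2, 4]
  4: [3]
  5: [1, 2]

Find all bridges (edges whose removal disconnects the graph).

A bridge is an edge whose removal increases the number of connected components.
Bridges found: (3,4)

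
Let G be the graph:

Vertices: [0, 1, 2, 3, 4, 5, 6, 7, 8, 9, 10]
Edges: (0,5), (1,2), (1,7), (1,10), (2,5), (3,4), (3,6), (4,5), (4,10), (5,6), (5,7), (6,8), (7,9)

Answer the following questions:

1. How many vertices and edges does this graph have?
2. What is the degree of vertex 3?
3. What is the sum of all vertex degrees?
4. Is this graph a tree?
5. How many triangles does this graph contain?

Count: 11 vertices, 13 edges.
Vertex 3 has neighbors [4, 6], degree = 2.
Handshaking lemma: 2 * 13 = 26.
A tree on 11 vertices has 10 edges. This graph has 13 edges (3 extra). Not a tree.
Number of triangles = 0.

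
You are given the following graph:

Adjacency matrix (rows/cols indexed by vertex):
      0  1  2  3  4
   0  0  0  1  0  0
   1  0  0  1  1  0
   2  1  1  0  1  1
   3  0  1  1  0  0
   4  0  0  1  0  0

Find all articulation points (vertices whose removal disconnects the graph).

An articulation point is a vertex whose removal disconnects the graph.
Articulation points: [2]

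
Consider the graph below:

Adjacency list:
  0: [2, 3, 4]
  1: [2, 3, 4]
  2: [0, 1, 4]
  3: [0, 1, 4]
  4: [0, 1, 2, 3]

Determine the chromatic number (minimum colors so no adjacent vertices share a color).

The graph has a maximum clique of size 3 (lower bound on chromatic number).
A valid 3-coloring: {0: 1, 1: 1, 2: 2, 3: 2, 4: 0}.
Chromatic number = 3.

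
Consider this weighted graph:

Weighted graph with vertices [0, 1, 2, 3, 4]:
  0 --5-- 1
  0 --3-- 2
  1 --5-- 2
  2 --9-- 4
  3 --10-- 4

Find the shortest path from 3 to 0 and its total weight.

Using Dijkstra's algorithm from vertex 3:
Shortest path: 3 -> 4 -> 2 -> 0
Total weight: 10 + 9 + 3 = 22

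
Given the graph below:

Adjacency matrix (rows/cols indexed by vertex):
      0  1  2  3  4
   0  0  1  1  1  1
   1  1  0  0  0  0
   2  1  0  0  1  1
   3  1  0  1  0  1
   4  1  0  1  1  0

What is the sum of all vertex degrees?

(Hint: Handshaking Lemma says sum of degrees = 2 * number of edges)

Count edges: 7 edges.
By Handshaking Lemma: sum of degrees = 2 * 7 = 14.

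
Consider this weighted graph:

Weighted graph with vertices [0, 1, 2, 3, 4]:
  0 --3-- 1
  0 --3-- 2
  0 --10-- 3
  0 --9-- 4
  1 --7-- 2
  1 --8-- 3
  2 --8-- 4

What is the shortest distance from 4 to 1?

Using Dijkstra's algorithm from vertex 4:
Shortest path: 4 -> 0 -> 1
Total weight: 9 + 3 = 12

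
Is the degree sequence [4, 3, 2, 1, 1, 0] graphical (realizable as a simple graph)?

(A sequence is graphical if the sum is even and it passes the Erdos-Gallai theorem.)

Sum of degrees = 11. Sum is odd, so the sequence is NOT graphical.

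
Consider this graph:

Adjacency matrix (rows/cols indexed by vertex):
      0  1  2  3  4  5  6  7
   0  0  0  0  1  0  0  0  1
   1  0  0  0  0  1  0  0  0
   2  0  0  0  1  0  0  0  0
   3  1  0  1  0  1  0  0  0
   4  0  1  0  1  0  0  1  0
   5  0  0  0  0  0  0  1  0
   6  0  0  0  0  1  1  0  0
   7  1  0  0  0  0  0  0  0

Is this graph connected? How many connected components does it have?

Checking connectivity: the graph has 1 connected component(s).
All vertices are reachable from each other. The graph IS connected.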